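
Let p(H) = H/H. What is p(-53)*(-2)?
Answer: -2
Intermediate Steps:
p(H) = 1
p(-53)*(-2) = 1*(-2) = -2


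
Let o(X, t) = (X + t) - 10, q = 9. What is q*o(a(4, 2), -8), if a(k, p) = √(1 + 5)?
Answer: -162 + 9*√6 ≈ -139.95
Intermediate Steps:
a(k, p) = √6
o(X, t) = -10 + X + t
q*o(a(4, 2), -8) = 9*(-10 + √6 - 8) = 9*(-18 + √6) = -162 + 9*√6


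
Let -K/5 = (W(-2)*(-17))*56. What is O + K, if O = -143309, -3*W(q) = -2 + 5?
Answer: -148069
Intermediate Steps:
W(q) = -1 (W(q) = -(-2 + 5)/3 = -1/3*3 = -1)
K = -4760 (K = -5*(-1*(-17))*56 = -85*56 = -5*952 = -4760)
O + K = -143309 - 4760 = -148069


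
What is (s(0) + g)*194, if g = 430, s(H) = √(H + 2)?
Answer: 83420 + 194*√2 ≈ 83694.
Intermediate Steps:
s(H) = √(2 + H)
(s(0) + g)*194 = (√(2 + 0) + 430)*194 = (√2 + 430)*194 = (430 + √2)*194 = 83420 + 194*√2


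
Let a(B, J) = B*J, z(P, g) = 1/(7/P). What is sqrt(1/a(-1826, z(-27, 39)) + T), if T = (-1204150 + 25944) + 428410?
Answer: I*sqrt(202502171385030)/16434 ≈ 865.91*I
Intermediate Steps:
T = -749796 (T = -1178206 + 428410 = -749796)
z(P, g) = P/7
sqrt(1/a(-1826, z(-27, 39)) + T) = sqrt(1/(-1826*(-27)/7) - 749796) = sqrt(1/(-1826*(-27/7)) - 749796) = sqrt(1/(49302/7) - 749796) = sqrt(7/49302 - 749796) = sqrt(-36966442385/49302) = I*sqrt(202502171385030)/16434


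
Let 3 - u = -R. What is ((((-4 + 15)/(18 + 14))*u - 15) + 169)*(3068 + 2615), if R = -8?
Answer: 27693259/32 ≈ 8.6541e+5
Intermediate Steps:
u = -5 (u = 3 - (-1)*(-8) = 3 - 1*8 = 3 - 8 = -5)
((((-4 + 15)/(18 + 14))*u - 15) + 169)*(3068 + 2615) = ((((-4 + 15)/(18 + 14))*(-5) - 15) + 169)*(3068 + 2615) = (((11/32)*(-5) - 15) + 169)*5683 = ((-55/32 - 15) + 169)*5683 = (-535/32 + 169)*5683 = (4873/32)*5683 = 27693259/32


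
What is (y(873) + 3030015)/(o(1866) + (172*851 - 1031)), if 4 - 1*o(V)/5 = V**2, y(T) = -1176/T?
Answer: -881733973/5023945929 ≈ -0.17551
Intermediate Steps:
o(V) = 20 - 5*V**2
(y(873) + 3030015)/(o(1866) + (172*851 - 1031)) = (-1176/873 + 3030015)/((20 - 5*1866**2) + (172*851 - 1031)) = (-1176*1/873 + 3030015)/((20 - 5*3481956) + (146372 - 1031)) = (-392/291 + 3030015)/((20 - 17409780) + 145341) = 881733973/(291*(-17409760 + 145341)) = (881733973/291)/(-17264419) = (881733973/291)*(-1/17264419) = -881733973/5023945929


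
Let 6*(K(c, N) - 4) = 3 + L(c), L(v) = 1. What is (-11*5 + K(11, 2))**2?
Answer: 22801/9 ≈ 2533.4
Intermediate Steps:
K(c, N) = 14/3 (K(c, N) = 4 + (3 + 1)/6 = 4 + (1/6)*4 = 4 + 2/3 = 14/3)
(-11*5 + K(11, 2))**2 = (-11*5 + 14/3)**2 = (-55 + 14/3)**2 = (-151/3)**2 = 22801/9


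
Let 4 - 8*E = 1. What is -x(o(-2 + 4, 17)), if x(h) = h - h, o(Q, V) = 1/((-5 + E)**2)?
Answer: 0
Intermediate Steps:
E = 3/8 (E = 1/2 - 1/8*1 = 1/2 - 1/8 = 3/8 ≈ 0.37500)
o(Q, V) = 64/1369 (o(Q, V) = 1/((-5 + 3/8)**2) = 1/((-37/8)**2) = 1/(1369/64) = 64/1369)
x(h) = 0
-x(o(-2 + 4, 17)) = -1*0 = 0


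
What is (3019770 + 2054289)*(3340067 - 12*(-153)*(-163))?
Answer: 15429193533141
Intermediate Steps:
(3019770 + 2054289)*(3340067 - 12*(-153)*(-163)) = 5074059*(3340067 + 1836*(-163)) = 5074059*(3340067 - 299268) = 5074059*3040799 = 15429193533141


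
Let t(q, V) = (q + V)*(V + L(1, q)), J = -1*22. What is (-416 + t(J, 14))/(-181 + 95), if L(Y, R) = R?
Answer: 176/43 ≈ 4.0930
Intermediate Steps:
J = -22
t(q, V) = (V + q)² (t(q, V) = (q + V)*(V + q) = (V + q)*(V + q) = (V + q)²)
(-416 + t(J, 14))/(-181 + 95) = (-416 + (14² + (-22)² + 2*14*(-22)))/(-181 + 95) = (-416 + (196 + 484 - 616))/(-86) = (-416 + 64)*(-1/86) = -352*(-1/86) = 176/43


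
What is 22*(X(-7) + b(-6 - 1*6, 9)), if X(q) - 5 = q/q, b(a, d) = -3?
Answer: 66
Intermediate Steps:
X(q) = 6 (X(q) = 5 + q/q = 5 + 1 = 6)
22*(X(-7) + b(-6 - 1*6, 9)) = 22*(6 - 3) = 22*3 = 66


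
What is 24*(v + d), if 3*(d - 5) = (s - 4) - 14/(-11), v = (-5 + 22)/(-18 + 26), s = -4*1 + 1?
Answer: 1377/11 ≈ 125.18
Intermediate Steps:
s = -3 (s = -4 + 1 = -3)
v = 17/8 ≈ 2.1250
d = 34/11 (d = 5 + ((-3 - 4) - 14/(-11))/3 = 5 + (-7 - 14*(-1/11))/3 = 5 + (-7 + 14/11)/3 = 5 + (⅓)*(-63/11) = 5 - 21/11 = 34/11 ≈ 3.0909)
24*(v + d) = 24*(17/8 + 34/11) = 24*(459/88) = 1377/11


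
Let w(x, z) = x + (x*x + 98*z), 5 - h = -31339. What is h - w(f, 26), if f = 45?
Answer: 26726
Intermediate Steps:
h = 31344 (h = 5 - 1*(-31339) = 5 + 31339 = 31344)
w(x, z) = x + x**2 + 98*z (w(x, z) = x + (x**2 + 98*z) = x + x**2 + 98*z)
h - w(f, 26) = 31344 - (45 + 45**2 + 98*26) = 31344 - (45 + 2025 + 2548) = 31344 - 1*4618 = 31344 - 4618 = 26726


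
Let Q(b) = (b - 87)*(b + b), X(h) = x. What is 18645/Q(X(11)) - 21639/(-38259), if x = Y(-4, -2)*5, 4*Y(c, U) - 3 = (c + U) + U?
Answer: 393899741/23784345 ≈ 16.561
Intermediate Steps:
Y(c, U) = ¾ + U/2 + c/4 (Y(c, U) = ¾ + ((c + U) + U)/4 = ¾ + ((U + c) + U)/4 = ¾ + (c + 2*U)/4 = ¾ + (U/2 + c/4) = ¾ + U/2 + c/4)
x = -25/4 (x = (¾ + (½)*(-2) + (¼)*(-4))*5 = (¾ - 1 - 1)*5 = -5/4*5 = -25/4 ≈ -6.2500)
X(h) = -25/4
Q(b) = 2*b*(-87 + b) (Q(b) = (-87 + b)*(2*b) = 2*b*(-87 + b))
18645/Q(X(11)) - 21639/(-38259) = 18645/((2*(-25/4)*(-87 - 25/4))) - 21639/(-38259) = 18645/((2*(-25/4)*(-373/4))) - 21639*(-1/38259) = 18645/(9325/8) + 7213/12753 = 18645*(8/9325) + 7213/12753 = 29832/1865 + 7213/12753 = 393899741/23784345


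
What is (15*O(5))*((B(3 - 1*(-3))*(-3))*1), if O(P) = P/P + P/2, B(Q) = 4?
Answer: -630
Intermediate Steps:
O(P) = 1 + P/2 (O(P) = 1 + P*(1/2) = 1 + P/2)
(15*O(5))*((B(3 - 1*(-3))*(-3))*1) = (15*(1 + (1/2)*5))*((4*(-3))*1) = (15*(1 + 5/2))*(-12*1) = (15*(7/2))*(-12) = (105/2)*(-12) = -630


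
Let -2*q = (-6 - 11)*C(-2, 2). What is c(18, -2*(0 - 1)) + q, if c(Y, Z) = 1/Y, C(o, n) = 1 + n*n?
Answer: 383/9 ≈ 42.556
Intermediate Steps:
C(o, n) = 1 + n²
q = 85/2 (q = -(-6 - 11)*(1 + 2²)/2 = -(-17)*(1 + 4)/2 = -(-17)*5/2 = -½*(-85) = 85/2 ≈ 42.500)
c(18, -2*(0 - 1)) + q = 1/18 + 85/2 = 383/9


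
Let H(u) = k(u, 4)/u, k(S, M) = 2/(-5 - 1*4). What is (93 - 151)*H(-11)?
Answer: -116/99 ≈ -1.1717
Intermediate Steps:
k(S, M) = -2/9 (k(S, M) = 2/(-5 - 4) = 2/(-9) = 2*(-⅑) = -2/9)
H(u) = -2/(9*u)
(93 - 151)*H(-11) = (93 - 151)*(-2/9/(-11)) = -(-116)*(-1)/(9*11) = -58*2/99 = -116/99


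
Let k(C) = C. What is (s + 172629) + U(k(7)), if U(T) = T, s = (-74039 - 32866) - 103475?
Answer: -37744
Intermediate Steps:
s = -210380 (s = -106905 - 103475 = -210380)
(s + 172629) + U(k(7)) = (-210380 + 172629) + 7 = -37751 + 7 = -37744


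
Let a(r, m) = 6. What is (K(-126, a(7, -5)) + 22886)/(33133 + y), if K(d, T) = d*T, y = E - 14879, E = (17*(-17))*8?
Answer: 11065/7971 ≈ 1.3882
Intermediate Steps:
E = -2312 (E = -289*8 = -2312)
y = -17191 (y = -2312 - 14879 = -17191)
K(d, T) = T*d
(K(-126, a(7, -5)) + 22886)/(33133 + y) = (6*(-126) + 22886)/(33133 - 17191) = (-756 + 22886)/15942 = 22130*(1/15942) = 11065/7971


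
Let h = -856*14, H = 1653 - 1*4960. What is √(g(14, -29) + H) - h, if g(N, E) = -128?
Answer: 11984 + I*√3435 ≈ 11984.0 + 58.609*I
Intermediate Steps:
H = -3307 (H = 1653 - 4960 = -3307)
h = -11984
√(g(14, -29) + H) - h = √(-128 - 3307) - 1*(-11984) = √(-3435) + 11984 = I*√3435 + 11984 = 11984 + I*√3435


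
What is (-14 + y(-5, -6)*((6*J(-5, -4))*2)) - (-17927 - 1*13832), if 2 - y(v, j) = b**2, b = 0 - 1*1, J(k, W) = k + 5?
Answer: 31745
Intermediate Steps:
J(k, W) = 5 + k
b = -1 (b = 0 - 1 = -1)
y(v, j) = 1 (y(v, j) = 2 - 1*(-1)**2 = 2 - 1*1 = 2 - 1 = 1)
(-14 + y(-5, -6)*((6*J(-5, -4))*2)) - (-17927 - 1*13832) = (-14 + 1*((6*(5 - 5))*2)) - (-17927 - 1*13832) = (-14 + 1*((6*0)*2)) - (-17927 - 13832) = (-14 + 1*(0*2)) - 1*(-31759) = (-14 + 1*0) + 31759 = (-14 + 0) + 31759 = -14 + 31759 = 31745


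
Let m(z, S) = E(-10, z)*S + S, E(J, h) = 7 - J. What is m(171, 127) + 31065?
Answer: 33351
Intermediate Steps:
m(z, S) = 18*S (m(z, S) = (7 - 1*(-10))*S + S = (7 + 10)*S + S = 17*S + S = 18*S)
m(171, 127) + 31065 = 18*127 + 31065 = 2286 + 31065 = 33351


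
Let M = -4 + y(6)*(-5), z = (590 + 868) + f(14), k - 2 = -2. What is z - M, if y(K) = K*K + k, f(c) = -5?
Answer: 1637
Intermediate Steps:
k = 0 (k = 2 - 2 = 0)
y(K) = K**2 (y(K) = K*K + 0 = K**2 + 0 = K**2)
z = 1453 (z = (590 + 868) - 5 = 1458 - 5 = 1453)
M = -184 (M = -4 + 6**2*(-5) = -4 + 36*(-5) = -4 - 180 = -184)
z - M = 1453 - 1*(-184) = 1453 + 184 = 1637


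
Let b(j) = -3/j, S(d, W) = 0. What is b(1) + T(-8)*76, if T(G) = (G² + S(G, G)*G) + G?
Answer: 4253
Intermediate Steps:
T(G) = G + G² (T(G) = (G² + 0*G) + G = (G² + 0) + G = G² + G = G + G²)
b(1) + T(-8)*76 = -3/1 - 8*(1 - 8)*76 = -3*1 - 8*(-7)*76 = -3 + 56*76 = -3 + 4256 = 4253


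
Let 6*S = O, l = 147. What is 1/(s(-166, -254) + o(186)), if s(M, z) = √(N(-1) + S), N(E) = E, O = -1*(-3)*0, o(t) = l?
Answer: 147/21610 - I/21610 ≈ 0.0068024 - 4.6275e-5*I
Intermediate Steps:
o(t) = 147
O = 0 (O = 3*0 = 0)
S = 0 (S = (⅙)*0 = 0)
s(M, z) = I (s(M, z) = √(-1 + 0) = √(-1) = I)
1/(s(-166, -254) + o(186)) = 1/(I + 147) = 1/(147 + I) = (147 - I)/21610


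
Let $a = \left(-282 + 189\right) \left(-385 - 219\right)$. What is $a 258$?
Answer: $14492376$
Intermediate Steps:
$a = 56172$ ($a = \left(-93\right) \left(-604\right) = 56172$)
$a 258 = 56172 \cdot 258 = 14492376$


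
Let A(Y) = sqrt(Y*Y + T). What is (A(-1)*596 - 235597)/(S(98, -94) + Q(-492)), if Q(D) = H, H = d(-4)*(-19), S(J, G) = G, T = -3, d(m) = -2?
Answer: 235597/56 - 149*I*sqrt(2)/14 ≈ 4207.1 - 15.051*I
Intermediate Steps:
H = 38 (H = -2*(-19) = 38)
Q(D) = 38
A(Y) = sqrt(-3 + Y**2) (A(Y) = sqrt(Y*Y - 3) = sqrt(Y**2 - 3) = sqrt(-3 + Y**2))
(A(-1)*596 - 235597)/(S(98, -94) + Q(-492)) = (sqrt(-3 + (-1)**2)*596 - 235597)/(-94 + 38) = (sqrt(-3 + 1)*596 - 235597)/(-56) = (sqrt(-2)*596 - 235597)*(-1/56) = ((I*sqrt(2))*596 - 235597)*(-1/56) = (596*I*sqrt(2) - 235597)*(-1/56) = (-235597 + 596*I*sqrt(2))*(-1/56) = 235597/56 - 149*I*sqrt(2)/14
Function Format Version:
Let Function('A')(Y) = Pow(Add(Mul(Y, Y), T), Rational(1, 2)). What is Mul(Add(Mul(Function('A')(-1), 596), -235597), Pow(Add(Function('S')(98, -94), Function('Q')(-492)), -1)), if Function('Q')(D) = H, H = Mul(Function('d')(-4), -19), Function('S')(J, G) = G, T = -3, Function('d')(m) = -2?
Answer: Add(Rational(235597, 56), Mul(Rational(-149, 14), I, Pow(2, Rational(1, 2)))) ≈ Add(4207.1, Mul(-15.051, I))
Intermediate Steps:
H = 38 (H = Mul(-2, -19) = 38)
Function('Q')(D) = 38
Function('A')(Y) = Pow(Add(-3, Pow(Y, 2)), Rational(1, 2)) (Function('A')(Y) = Pow(Add(Mul(Y, Y), -3), Rational(1, 2)) = Pow(Add(Pow(Y, 2), -3), Rational(1, 2)) = Pow(Add(-3, Pow(Y, 2)), Rational(1, 2)))
Mul(Add(Mul(Function('A')(-1), 596), -235597), Pow(Add(Function('S')(98, -94), Function('Q')(-492)), -1)) = Mul(Add(Mul(Pow(Add(-3, Pow(-1, 2)), Rational(1, 2)), 596), -235597), Pow(Add(-94, 38), -1)) = Mul(Add(Mul(Pow(Add(-3, 1), Rational(1, 2)), 596), -235597), Pow(-56, -1)) = Mul(Add(Mul(Pow(-2, Rational(1, 2)), 596), -235597), Rational(-1, 56)) = Mul(Add(Mul(Mul(I, Pow(2, Rational(1, 2))), 596), -235597), Rational(-1, 56)) = Mul(Add(Mul(596, I, Pow(2, Rational(1, 2))), -235597), Rational(-1, 56)) = Mul(Add(-235597, Mul(596, I, Pow(2, Rational(1, 2)))), Rational(-1, 56)) = Add(Rational(235597, 56), Mul(Rational(-149, 14), I, Pow(2, Rational(1, 2))))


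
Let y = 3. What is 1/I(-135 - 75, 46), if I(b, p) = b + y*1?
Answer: -1/207 ≈ -0.0048309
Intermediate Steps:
I(b, p) = 3 + b (I(b, p) = b + 3*1 = b + 3 = 3 + b)
1/I(-135 - 75, 46) = 1/(3 + (-135 - 75)) = 1/(3 - 210) = 1/(-207) = -1/207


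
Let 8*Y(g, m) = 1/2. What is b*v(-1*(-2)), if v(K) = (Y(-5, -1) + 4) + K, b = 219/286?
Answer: 21243/4576 ≈ 4.6423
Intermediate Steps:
Y(g, m) = 1/16 (Y(g, m) = (⅛)/2 = (⅛)*(½) = 1/16)
b = 219/286 (b = 219*(1/286) = 219/286 ≈ 0.76573)
v(K) = 65/16 + K (v(K) = (1/16 + 4) + K = 65/16 + K)
b*v(-1*(-2)) = 219*(65/16 - 1*(-2))/286 = 219*(65/16 + 2)/286 = (219/286)*(97/16) = 21243/4576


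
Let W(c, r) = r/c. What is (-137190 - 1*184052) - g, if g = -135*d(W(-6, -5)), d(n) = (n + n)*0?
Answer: -321242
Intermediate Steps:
d(n) = 0 (d(n) = (2*n)*0 = 0)
g = 0 (g = -135*0 = 0)
(-137190 - 1*184052) - g = (-137190 - 1*184052) - 1*0 = (-137190 - 184052) + 0 = -321242 + 0 = -321242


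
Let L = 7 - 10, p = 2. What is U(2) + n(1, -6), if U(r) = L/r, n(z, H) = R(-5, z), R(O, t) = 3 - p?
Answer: -½ ≈ -0.50000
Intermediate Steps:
R(O, t) = 1 (R(O, t) = 3 - 1*2 = 3 - 2 = 1)
n(z, H) = 1
L = -3
U(r) = -3/r
U(2) + n(1, -6) = -3/2 + 1 = -½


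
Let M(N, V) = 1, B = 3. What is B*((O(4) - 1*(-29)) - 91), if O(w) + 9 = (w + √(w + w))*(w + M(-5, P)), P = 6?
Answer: -153 + 30*√2 ≈ -110.57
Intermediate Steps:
O(w) = -9 + (1 + w)*(w + √2*√w) (O(w) = -9 + (w + √(w + w))*(w + 1) = -9 + (w + √(2*w))*(1 + w) = -9 + (w + √2*√w)*(1 + w) = -9 + (1 + w)*(w + √2*√w))
B*((O(4) - 1*(-29)) - 91) = 3*(((-9 + 4 + 4² + √2*√4 + √2*4^(3/2)) - 1*(-29)) - 91) = 3*(((-9 + 4 + 16 + √2*2 + √2*8) + 29) - 91) = 3*(((-9 + 4 + 16 + 2*√2 + 8*√2) + 29) - 91) = 3*(((11 + 10*√2) + 29) - 91) = 3*((40 + 10*√2) - 91) = 3*(-51 + 10*√2) = -153 + 30*√2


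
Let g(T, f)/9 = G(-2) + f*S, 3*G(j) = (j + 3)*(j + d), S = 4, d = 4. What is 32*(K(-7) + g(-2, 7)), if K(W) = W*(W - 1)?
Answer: 10048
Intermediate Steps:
K(W) = W*(-1 + W)
G(j) = (3 + j)*(4 + j)/3 (G(j) = ((j + 3)*(j + 4))/3 = ((3 + j)*(4 + j))/3 = (3 + j)*(4 + j)/3)
g(T, f) = 6 + 36*f (g(T, f) = 9*((4 + (⅓)*(-2)² + (7/3)*(-2)) + f*4) = 9*((4 + (⅓)*4 - 14/3) + 4*f) = 9*((4 + 4/3 - 14/3) + 4*f) = 9*(⅔ + 4*f) = 6 + 36*f)
32*(K(-7) + g(-2, 7)) = 32*(-7*(-1 - 7) + (6 + 36*7)) = 32*(-7*(-8) + (6 + 252)) = 32*(56 + 258) = 32*314 = 10048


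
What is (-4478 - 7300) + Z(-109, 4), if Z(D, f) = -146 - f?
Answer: -11928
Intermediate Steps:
(-4478 - 7300) + Z(-109, 4) = (-4478 - 7300) + (-146 - 1*4) = -11778 + (-146 - 4) = -11778 - 150 = -11928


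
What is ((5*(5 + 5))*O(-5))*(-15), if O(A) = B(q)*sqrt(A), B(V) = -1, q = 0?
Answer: 750*I*sqrt(5) ≈ 1677.1*I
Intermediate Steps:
O(A) = -sqrt(A)
((5*(5 + 5))*O(-5))*(-15) = ((5*(5 + 5))*(-sqrt(-5)))*(-15) = ((5*10)*(-I*sqrt(5)))*(-15) = (50*(-I*sqrt(5)))*(-15) = -50*I*sqrt(5)*(-15) = 750*I*sqrt(5)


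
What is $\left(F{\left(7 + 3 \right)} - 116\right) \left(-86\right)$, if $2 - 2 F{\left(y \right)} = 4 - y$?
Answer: $9632$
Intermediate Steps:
$F{\left(y \right)} = -1 + \frac{y}{2}$ ($F{\left(y \right)} = 1 - \frac{4 - y}{2} = 1 + \left(-2 + \frac{y}{2}\right) = -1 + \frac{y}{2}$)
$\left(F{\left(7 + 3 \right)} - 116\right) \left(-86\right) = \left(\left(-1 + \frac{7 + 3}{2}\right) - 116\right) \left(-86\right) = \left(\left(-1 + \frac{1}{2} \cdot 10\right) - 116\right) \left(-86\right) = \left(\left(-1 + 5\right) - 116\right) \left(-86\right) = \left(4 - 116\right) \left(-86\right) = \left(-112\right) \left(-86\right) = 9632$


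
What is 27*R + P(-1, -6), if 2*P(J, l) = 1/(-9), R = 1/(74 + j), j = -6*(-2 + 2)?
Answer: 103/333 ≈ 0.30931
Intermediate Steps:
j = 0 (j = -6*0 = 0)
R = 1/74 (R = 1/(74 + 0) = 1/74 ≈ 0.013514)
P(J, l) = -1/18 (P(J, l) = (½)/(-9) = (½)*(-⅑) = -1/18)
27*R + P(-1, -6) = 27*(1/74) - 1/18 = 27/74 - 1/18 = 103/333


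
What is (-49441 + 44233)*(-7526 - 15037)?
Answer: 117508104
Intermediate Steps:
(-49441 + 44233)*(-7526 - 15037) = -5208*(-22563) = 117508104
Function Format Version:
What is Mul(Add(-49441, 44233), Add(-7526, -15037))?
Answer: 117508104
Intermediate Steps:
Mul(Add(-49441, 44233), Add(-7526, -15037)) = Mul(-5208, -22563) = 117508104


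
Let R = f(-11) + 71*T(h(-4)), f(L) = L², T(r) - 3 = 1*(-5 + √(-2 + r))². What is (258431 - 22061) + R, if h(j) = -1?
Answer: 238266 - 710*I*√3 ≈ 2.3827e+5 - 1229.8*I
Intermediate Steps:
T(r) = 3 + (-5 + √(-2 + r))² (T(r) = 3 + 1*(-5 + √(-2 + r))² = 3 + (-5 + √(-2 + r))²)
R = 334 + 71*(-5 + I*√3)² (R = (-11)² + 71*(3 + (-5 + √(-2 - 1))²) = 121 + 71*(3 + (-5 + √(-3))²) = 121 + 71*(3 + (-5 + I*√3)²) = 121 + (213 + 71*(-5 + I*√3)²) = 334 + 71*(-5 + I*√3)² ≈ 1896.0 - 1229.8*I)
(258431 - 22061) + R = (258431 - 22061) + (1896 - 710*I*√3) = 236370 + (1896 - 710*I*√3) = 238266 - 710*I*√3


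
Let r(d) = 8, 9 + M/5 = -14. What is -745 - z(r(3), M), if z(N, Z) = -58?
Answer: -687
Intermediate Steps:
M = -115 (M = -45 + 5*(-14) = -45 - 70 = -115)
-745 - z(r(3), M) = -745 - 1*(-58) = -745 + 58 = -687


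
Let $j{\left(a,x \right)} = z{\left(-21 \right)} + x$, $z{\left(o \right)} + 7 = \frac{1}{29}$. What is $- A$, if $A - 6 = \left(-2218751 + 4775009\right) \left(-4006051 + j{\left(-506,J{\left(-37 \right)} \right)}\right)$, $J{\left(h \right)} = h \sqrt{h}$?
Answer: $\frac{296975013961524}{29} + 94581546 i \sqrt{37} \approx 1.0241 \cdot 10^{13} + 5.7532 \cdot 10^{8} i$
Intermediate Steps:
$z{\left(o \right)} = - \frac{202}{29}$ ($z{\left(o \right)} = -7 + \frac{1}{29} = - \frac{202}{29}$)
$J{\left(h \right)} = h^{\frac{3}{2}}$
$j{\left(a,x \right)} = - \frac{202}{29} + x$
$A = - \frac{296975013961524}{29} - 94581546 i \sqrt{37}$ ($A = 6 + \left(-2218751 + 4775009\right) \left(-4006051 - \left(\frac{202}{29} - \left(-37\right)^{\frac{3}{2}}\right)\right) = 6 + 2556258 \left(-4006051 - \left(\frac{202}{29} + 37 i \sqrt{37}\right)\right) = 6 + 2556258 \left(- \frac{116175681}{29} - 37 i \sqrt{37}\right) = 6 - \left(\frac{296975013961698}{29} + 94581546 i \sqrt{37}\right) = - \frac{296975013961524}{29} - 94581546 i \sqrt{37} \approx -1.0241 \cdot 10^{13} - 5.7532 \cdot 10^{8} i$)
$- A = - (- \frac{296975013961524}{29} - 94581546 i \sqrt{37}) = \frac{296975013961524}{29} + 94581546 i \sqrt{37}$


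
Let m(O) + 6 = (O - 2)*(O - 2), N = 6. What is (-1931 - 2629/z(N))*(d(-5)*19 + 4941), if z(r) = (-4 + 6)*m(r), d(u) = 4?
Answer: -206946233/20 ≈ -1.0347e+7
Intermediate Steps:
m(O) = -6 + (-2 + O)**2 (m(O) = -6 + (O - 2)*(O - 2) = -6 + (-2 + O)*(-2 + O) = -6 + (-2 + O)**2)
z(r) = -12 + 2*(-2 + r)**2 (z(r) = (-4 + 6)*(-6 + (-2 + r)**2) = 2*(-6 + (-2 + r)**2) = -12 + 2*(-2 + r)**2)
(-1931 - 2629/z(N))*(d(-5)*19 + 4941) = (-1931 - 2629/(-12 + 2*(-2 + 6)**2))*(4*19 + 4941) = (-1931 - 2629/(-12 + 2*4**2))*(76 + 4941) = (-1931 - 2629/(-12 + 2*16))*5017 = (-1931 - 2629/(-12 + 32))*5017 = (-1931 - 2629/20)*5017 = -41249/20*5017 = -206946233/20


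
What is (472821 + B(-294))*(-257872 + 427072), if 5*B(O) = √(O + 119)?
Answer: 80001313200 + 169200*I*√7 ≈ 8.0001e+10 + 4.4766e+5*I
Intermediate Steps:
B(O) = √(119 + O)/5 (B(O) = √(O + 119)/5 = √(119 + O)/5)
(472821 + B(-294))*(-257872 + 427072) = (472821 + √(119 - 294)/5)*(-257872 + 427072) = (472821 + √(-175)/5)*169200 = (472821 + (5*I*√7)/5)*169200 = (472821 + I*√7)*169200 = 80001313200 + 169200*I*√7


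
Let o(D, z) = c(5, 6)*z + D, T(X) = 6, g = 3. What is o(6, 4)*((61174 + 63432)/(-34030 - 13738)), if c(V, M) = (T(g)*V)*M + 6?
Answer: -23363625/11942 ≈ -1956.4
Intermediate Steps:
c(V, M) = 6 + 6*M*V (c(V, M) = (6*V)*M + 6 = 6*M*V + 6 = 6 + 6*M*V)
o(D, z) = D + 186*z (o(D, z) = (6 + 6*6*5)*z + D = (6 + 180)*z + D = 186*z + D = D + 186*z)
o(6, 4)*((61174 + 63432)/(-34030 - 13738)) = (6 + 186*4)*((61174 + 63432)/(-34030 - 13738)) = (6 + 744)*(124606/(-47768)) = 750*(124606*(-1/47768)) = 750*(-62303/23884) = -23363625/11942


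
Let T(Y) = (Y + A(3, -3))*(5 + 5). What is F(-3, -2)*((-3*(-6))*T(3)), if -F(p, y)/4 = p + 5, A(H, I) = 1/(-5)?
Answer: -4032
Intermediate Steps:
A(H, I) = -⅕
T(Y) = -2 + 10*Y (T(Y) = (Y - ⅕)*(5 + 5) = (-⅕ + Y)*10 = -2 + 10*Y)
F(p, y) = -20 - 4*p (F(p, y) = -4*(p + 5) = -4*(5 + p) = -20 - 4*p)
F(-3, -2)*((-3*(-6))*T(3)) = (-20 - 4*(-3))*((-3*(-6))*(-2 + 10*3)) = (-20 + 12)*(18*(-2 + 30)) = -144*28 = -8*504 = -4032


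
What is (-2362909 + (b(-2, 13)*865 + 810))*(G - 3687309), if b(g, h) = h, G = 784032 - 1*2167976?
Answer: 11921775400062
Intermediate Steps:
G = -1383944 (G = 784032 - 2167976 = -1383944)
(-2362909 + (b(-2, 13)*865 + 810))*(G - 3687309) = (-2362909 + (13*865 + 810))*(-1383944 - 3687309) = (-2362909 + (11245 + 810))*(-5071253) = (-2362909 + 12055)*(-5071253) = -2350854*(-5071253) = 11921775400062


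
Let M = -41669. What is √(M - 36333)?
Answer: I*√78002 ≈ 279.29*I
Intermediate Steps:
√(M - 36333) = √(-41669 - 36333) = √(-78002) = I*√78002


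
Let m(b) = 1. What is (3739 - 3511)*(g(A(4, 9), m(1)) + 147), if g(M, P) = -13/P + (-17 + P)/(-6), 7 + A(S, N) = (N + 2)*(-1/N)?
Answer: 31160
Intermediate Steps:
A(S, N) = -7 - (2 + N)/N (A(S, N) = -7 + (N + 2)*(-1/N) = -7 + (2 + N)*(-1/N) = -7 - (2 + N)/N)
g(M, P) = 17/6 - 13/P - P/6 (g(M, P) = -13/P + (-17 + P)*(-⅙) = -13/P + (17/6 - P/6) = 17/6 - 13/P - P/6)
(3739 - 3511)*(g(A(4, 9), m(1)) + 147) = (3739 - 3511)*((17/6 - 13/1 - ⅙*1) + 147) = 228*((17/6 - 13*1 - ⅙) + 147) = 228*((17/6 - 13 - ⅙) + 147) = 228*(-31/3 + 147) = 228*(410/3) = 31160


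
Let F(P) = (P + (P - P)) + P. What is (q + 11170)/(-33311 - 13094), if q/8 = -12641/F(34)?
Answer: -164608/788885 ≈ -0.20866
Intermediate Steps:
F(P) = 2*P (F(P) = (P + 0) + P = P + P = 2*P)
q = -25282/17 (q = 8*(-12641/(2*34)) = 8*(-12641/68) = -25282/17 ≈ -1487.2)
(q + 11170)/(-33311 - 13094) = (-25282/17 + 11170)/(-33311 - 13094) = (164608/17)/(-46405) = (164608/17)*(-1/46405) = -164608/788885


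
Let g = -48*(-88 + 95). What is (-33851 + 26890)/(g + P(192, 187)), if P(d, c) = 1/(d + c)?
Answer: 2638219/127343 ≈ 20.717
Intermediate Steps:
g = -336 (g = -48*7 = -336)
P(d, c) = 1/(c + d)
(-33851 + 26890)/(g + P(192, 187)) = (-33851 + 26890)/(-336 + 1/(187 + 192)) = -6961/(-336 + 1/379) = -6961/(-127343/379) = -6961*(-379/127343) = 2638219/127343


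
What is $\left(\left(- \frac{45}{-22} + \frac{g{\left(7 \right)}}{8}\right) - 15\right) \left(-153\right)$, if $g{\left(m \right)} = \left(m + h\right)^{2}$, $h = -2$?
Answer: $\frac{132345}{88} \approx 1503.9$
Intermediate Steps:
$g{\left(m \right)} = \left(-2 + m\right)^{2}$ ($g{\left(m \right)} = \left(m - 2\right)^{2} = \left(-2 + m\right)^{2}$)
$\left(\left(- \frac{45}{-22} + \frac{g{\left(7 \right)}}{8}\right) - 15\right) \left(-153\right) = \left(\left(- \frac{45}{-22} + \frac{\left(-2 + 7\right)^{2}}{8}\right) - 15\right) \left(-153\right) = \left(\left(\left(-45\right) \left(- \frac{1}{22}\right) + 5^{2} \cdot \frac{1}{8}\right) - 15\right) \left(-153\right) = \left(\left(\frac{45}{22} + 25 \cdot \frac{1}{8}\right) - 15\right) \left(-153\right) = \left(\left(\frac{45}{22} + \frac{25}{8}\right) - 15\right) \left(-153\right) = \left(\frac{455}{88} - 15\right) \left(-153\right) = \left(- \frac{865}{88}\right) \left(-153\right) = \frac{132345}{88}$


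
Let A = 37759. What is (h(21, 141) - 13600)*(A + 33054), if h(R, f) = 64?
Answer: -958524768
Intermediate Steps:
(h(21, 141) - 13600)*(A + 33054) = (64 - 13600)*(37759 + 33054) = -13536*70813 = -958524768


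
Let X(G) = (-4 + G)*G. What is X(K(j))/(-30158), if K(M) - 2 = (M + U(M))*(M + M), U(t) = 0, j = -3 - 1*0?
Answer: -160/15079 ≈ -0.010611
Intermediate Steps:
j = -3 (j = -3 + 0 = -3)
K(M) = 2 + 2*M² (K(M) = 2 + (M + 0)*(M + M) = 2 + M*(2*M) = 2 + 2*M²)
X(G) = G*(-4 + G)
X(K(j))/(-30158) = ((2 + 2*(-3)²)*(-4 + (2 + 2*(-3)²)))/(-30158) = ((2 + 2*9)*(-4 + (2 + 2*9)))*(-1/30158) = ((2 + 18)*(-4 + (2 + 18)))*(-1/30158) = (20*(-4 + 20))*(-1/30158) = (20*16)*(-1/30158) = 320*(-1/30158) = -160/15079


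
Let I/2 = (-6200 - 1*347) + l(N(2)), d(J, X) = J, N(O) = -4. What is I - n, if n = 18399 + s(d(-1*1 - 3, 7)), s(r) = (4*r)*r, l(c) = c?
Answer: -31565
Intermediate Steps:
s(r) = 4*r²
I = -13102 (I = 2*((-6200 - 1*347) - 4) = 2*((-6200 - 347) - 4) = 2*(-6547 - 4) = 2*(-6551) = -13102)
n = 18463 (n = 18399 + 4*(-1*1 - 3)² = 18399 + 4*(-1 - 3)² = 18399 + 4*(-4)² = 18399 + 4*16 = 18399 + 64 = 18463)
I - n = -13102 - 1*18463 = -13102 - 18463 = -31565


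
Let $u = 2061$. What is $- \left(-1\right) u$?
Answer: $2061$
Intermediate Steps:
$- \left(-1\right) u = - \left(-1\right) 2061 = \left(-1\right) \left(-2061\right) = 2061$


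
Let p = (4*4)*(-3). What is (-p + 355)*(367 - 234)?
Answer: 53599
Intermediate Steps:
p = -48 (p = 16*(-3) = -48)
(-p + 355)*(367 - 234) = (-1*(-48) + 355)*(367 - 234) = (48 + 355)*133 = 403*133 = 53599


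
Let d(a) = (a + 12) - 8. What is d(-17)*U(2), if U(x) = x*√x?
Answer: -26*√2 ≈ -36.770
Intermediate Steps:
U(x) = x^(3/2)
d(a) = 4 + a (d(a) = (12 + a) - 8 = 4 + a)
d(-17)*U(2) = (4 - 17)*2^(3/2) = -26*√2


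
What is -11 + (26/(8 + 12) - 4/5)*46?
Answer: 12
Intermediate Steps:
-11 + (26/(8 + 12) - 4/5)*46 = -11 + (26/20 - 4*1/5)*46 = -11 + (26*(1/20) - 4/5)*46 = -11 + (13/10 - 4/5)*46 = -11 + (1/2)*46 = -11 + 23 = 12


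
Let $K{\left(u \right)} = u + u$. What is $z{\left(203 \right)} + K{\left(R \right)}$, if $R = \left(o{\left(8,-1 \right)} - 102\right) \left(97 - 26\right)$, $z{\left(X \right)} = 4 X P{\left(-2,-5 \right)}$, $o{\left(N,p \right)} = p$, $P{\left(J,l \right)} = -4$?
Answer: $-17874$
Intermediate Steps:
$z{\left(X \right)} = - 16 X$ ($z{\left(X \right)} = 4 X \left(-4\right) = - 16 X$)
$R = -7313$ ($R = \left(-1 - 102\right) \left(97 - 26\right) = \left(-103\right) 71 = -7313$)
$K{\left(u \right)} = 2 u$
$z{\left(203 \right)} + K{\left(R \right)} = \left(-16\right) 203 + 2 \left(-7313\right) = -3248 - 14626 = -17874$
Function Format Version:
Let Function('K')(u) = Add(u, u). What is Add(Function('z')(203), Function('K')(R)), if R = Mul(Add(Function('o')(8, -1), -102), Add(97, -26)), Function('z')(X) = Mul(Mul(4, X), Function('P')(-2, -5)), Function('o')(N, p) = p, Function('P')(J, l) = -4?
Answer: -17874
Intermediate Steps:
Function('z')(X) = Mul(-16, X) (Function('z')(X) = Mul(Mul(4, X), -4) = Mul(-16, X))
R = -7313 (R = Mul(Add(-1, -102), Add(97, -26)) = Mul(-103, 71) = -7313)
Function('K')(u) = Mul(2, u)
Add(Function('z')(203), Function('K')(R)) = Add(Mul(-16, 203), Mul(2, -7313)) = Add(-3248, -14626) = -17874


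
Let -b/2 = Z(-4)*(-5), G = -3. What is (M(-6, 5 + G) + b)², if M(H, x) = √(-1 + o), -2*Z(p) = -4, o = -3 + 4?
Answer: 400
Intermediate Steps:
o = 1
Z(p) = 2 (Z(p) = -½*(-4) = 2)
M(H, x) = 0 (M(H, x) = √(-1 + 1) = √0 = 0)
b = 20 (b = -4*(-5) = -2*(-10) = 20)
(M(-6, 5 + G) + b)² = (0 + 20)² = 20² = 400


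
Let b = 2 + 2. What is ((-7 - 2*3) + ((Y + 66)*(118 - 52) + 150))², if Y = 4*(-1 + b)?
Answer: 27931225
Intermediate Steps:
b = 4
Y = 12 (Y = 4*(-1 + 4) = 4*3 = 12)
((-7 - 2*3) + ((Y + 66)*(118 - 52) + 150))² = ((-7 - 2*3) + ((12 + 66)*(118 - 52) + 150))² = ((-7 - 6) + (78*66 + 150))² = (-13 + (5148 + 150))² = (-13 + 5298)² = 5285² = 27931225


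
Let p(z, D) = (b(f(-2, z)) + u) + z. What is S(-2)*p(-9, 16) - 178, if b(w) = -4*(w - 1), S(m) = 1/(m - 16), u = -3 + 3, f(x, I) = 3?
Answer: -3187/18 ≈ -177.06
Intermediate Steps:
u = 0
S(m) = 1/(-16 + m)
b(w) = 4 - 4*w (b(w) = -4*(-1 + w) = 4 - 4*w)
p(z, D) = -8 + z (p(z, D) = ((4 - 4*3) + 0) + z = ((4 - 12) + 0) + z = (-8 + 0) + z = -8 + z)
S(-2)*p(-9, 16) - 178 = (-8 - 9)/(-16 - 2) - 178 = -17/(-18) - 178 = -1/18*(-17) - 178 = 17/18 - 178 = -3187/18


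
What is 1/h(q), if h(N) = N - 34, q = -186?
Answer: -1/220 ≈ -0.0045455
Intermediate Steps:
h(N) = -34 + N
1/h(q) = 1/(-34 - 186) = 1/(-220) = -1/220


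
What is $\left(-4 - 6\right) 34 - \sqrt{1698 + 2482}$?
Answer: $-340 - 2 \sqrt{1045} \approx -404.65$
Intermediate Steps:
$\left(-4 - 6\right) 34 - \sqrt{1698 + 2482} = \left(-10\right) 34 - \sqrt{4180} = -340 - 2 \sqrt{1045}$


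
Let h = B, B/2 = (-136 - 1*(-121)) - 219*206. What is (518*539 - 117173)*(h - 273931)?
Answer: -59009179481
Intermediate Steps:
B = -90258 (B = 2*((-136 - 1*(-121)) - 219*206) = 2*((-136 + 121) - 45114) = 2*(-15 - 45114) = 2*(-45129) = -90258)
h = -90258
(518*539 - 117173)*(h - 273931) = (518*539 - 117173)*(-90258 - 273931) = (279202 - 117173)*(-364189) = 162029*(-364189) = -59009179481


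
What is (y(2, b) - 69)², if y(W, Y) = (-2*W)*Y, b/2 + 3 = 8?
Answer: 11881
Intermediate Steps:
b = 10 (b = -6 + 2*8 = -6 + 16 = 10)
y(W, Y) = -2*W*Y
(y(2, b) - 69)² = (-2*2*10 - 69)² = (-40 - 69)² = (-109)² = 11881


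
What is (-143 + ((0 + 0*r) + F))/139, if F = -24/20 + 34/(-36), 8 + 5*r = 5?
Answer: -13063/12510 ≈ -1.0442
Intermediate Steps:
r = -⅗ (r = -8/5 + (⅕)*5 = -8/5 + 1 = -⅗ ≈ -0.60000)
F = -193/90 (F = -24*1/20 + 34*(-1/36) = -6/5 - 17/18 = -193/90 ≈ -2.1444)
(-143 + ((0 + 0*r) + F))/139 = (-143 + ((0 + 0*(-⅗)) - 193/90))/139 = (-143 + ((0 + 0) - 193/90))*(1/139) = (-143 + (0 - 193/90))*(1/139) = (-143 - 193/90)*(1/139) = -13063/90*1/139 = -13063/12510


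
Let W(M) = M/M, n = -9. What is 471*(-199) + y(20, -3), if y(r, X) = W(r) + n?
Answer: -93737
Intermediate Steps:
W(M) = 1
y(r, X) = -8 (y(r, X) = 1 - 9 = -8)
471*(-199) + y(20, -3) = 471*(-199) - 8 = -93729 - 8 = -93737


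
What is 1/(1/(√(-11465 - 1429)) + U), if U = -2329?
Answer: -30030126/69940163455 + I*√12894/69940163455 ≈ -0.00042937 + 1.6236e-9*I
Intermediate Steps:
1/(1/(√(-11465 - 1429)) + U) = 1/(1/(√(-11465 - 1429)) - 2329) = 1/(1/(√(-12894)) - 2329) = 1/(1/(I*√12894) - 2329) = 1/(-I*√12894/12894 - 2329) = 1/(-2329 - I*√12894/12894)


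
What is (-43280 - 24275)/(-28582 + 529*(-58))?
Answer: 67555/59264 ≈ 1.1399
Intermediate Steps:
(-43280 - 24275)/(-28582 + 529*(-58)) = -67555/(-28582 - 30682) = -67555/(-59264) = -67555*(-1/59264) = 67555/59264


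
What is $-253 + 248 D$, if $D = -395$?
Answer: $-98213$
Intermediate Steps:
$-253 + 248 D = -253 + 248 \left(-395\right) = -253 - 97960 = -98213$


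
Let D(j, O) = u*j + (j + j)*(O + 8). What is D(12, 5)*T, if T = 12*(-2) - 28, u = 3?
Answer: -18096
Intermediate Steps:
D(j, O) = 3*j + 2*j*(8 + O) (D(j, O) = 3*j + (j + j)*(O + 8) = 3*j + (2*j)*(8 + O) = 3*j + 2*j*(8 + O))
T = -52 (T = -24 - 28 = -52)
D(12, 5)*T = (12*(19 + 2*5))*(-52) = (12*(19 + 10))*(-52) = (12*29)*(-52) = 348*(-52) = -18096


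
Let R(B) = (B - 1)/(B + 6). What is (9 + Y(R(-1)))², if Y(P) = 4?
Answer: 169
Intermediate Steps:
R(B) = (-1 + B)/(6 + B)
(9 + Y(R(-1)))² = (9 + 4)² = 13² = 169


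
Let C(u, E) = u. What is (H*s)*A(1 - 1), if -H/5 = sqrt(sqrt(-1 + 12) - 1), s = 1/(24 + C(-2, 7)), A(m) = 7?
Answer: -35*sqrt(-1 + sqrt(11))/22 ≈ -2.4214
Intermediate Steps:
s = 1/22 (s = 1/(24 - 2) = 1/22 ≈ 0.045455)
H = -5*sqrt(-1 + sqrt(11)) (H = -5*sqrt(sqrt(-1 + 12) - 1) = -5*sqrt(sqrt(11) - 1) = -5*sqrt(-1 + sqrt(11)) ≈ -7.6102)
(H*s)*A(1 - 1) = (-5*sqrt(-1 + sqrt(11))*(1/22))*7 = -5*sqrt(-1 + sqrt(11))/22*7 = -35*sqrt(-1 + sqrt(11))/22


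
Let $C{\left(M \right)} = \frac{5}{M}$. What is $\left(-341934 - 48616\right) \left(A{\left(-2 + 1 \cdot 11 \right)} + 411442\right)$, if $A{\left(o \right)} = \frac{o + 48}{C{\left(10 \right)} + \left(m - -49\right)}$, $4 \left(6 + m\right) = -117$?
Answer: $-160690235300$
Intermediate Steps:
$m = - \frac{141}{4}$ ($m = -6 + \frac{1}{4} \left(-117\right) = -6 - \frac{117}{4} = - \frac{141}{4} \approx -35.25$)
$A{\left(o \right)} = \frac{64}{19} + \frac{4 o}{57}$ ($A{\left(o \right)} = \frac{o + 48}{\frac{5}{10} - - \frac{55}{4}} = \frac{48 + o}{5 \cdot \frac{1}{10} + \left(- \frac{141}{4} + 49\right)} = \frac{48 + o}{\frac{1}{2} + \frac{55}{4}} = \frac{48 + o}{\frac{57}{4}} = \left(48 + o\right) \frac{4}{57} = \frac{64}{19} + \frac{4 o}{57}$)
$\left(-341934 - 48616\right) \left(A{\left(-2 + 1 \cdot 11 \right)} + 411442\right) = \left(-341934 - 48616\right) \left(\left(\frac{64}{19} + \frac{4 \left(-2 + 1 \cdot 11\right)}{57}\right) + 411442\right) = - 390550 \left(\left(\frac{64}{19} + \frac{4 \left(-2 + 11\right)}{57}\right) + 411442\right) = - 390550 \left(\left(\frac{64}{19} + \frac{4}{57} \cdot 9\right) + 411442\right) = - 390550 \left(\left(\frac{64}{19} + \frac{12}{19}\right) + 411442\right) = - 390550 \left(4 + 411442\right) = \left(-390550\right) 411446 = -160690235300$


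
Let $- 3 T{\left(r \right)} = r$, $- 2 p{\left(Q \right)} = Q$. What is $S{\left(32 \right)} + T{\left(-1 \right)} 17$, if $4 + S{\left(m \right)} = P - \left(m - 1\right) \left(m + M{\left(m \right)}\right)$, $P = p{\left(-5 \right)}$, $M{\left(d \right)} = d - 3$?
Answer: $- \frac{11321}{6} \approx -1886.8$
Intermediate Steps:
$p{\left(Q \right)} = - \frac{Q}{2}$
$M{\left(d \right)} = -3 + d$
$P = \frac{5}{2}$ ($P = \left(- \frac{1}{2}\right) \left(-5\right) = \frac{5}{2} \approx 2.5$)
$S{\left(m \right)} = - \frac{3}{2} - \left(-1 + m\right) \left(-3 + 2 m\right)$ ($S{\left(m \right)} = -4 - \left(- \frac{5}{2} + \left(m - 1\right) \left(m + \left(-3 + m\right)\right)\right) = -4 - \left(- \frac{5}{2} + \left(-1 + m\right) \left(-3 + 2 m\right)\right) = - \frac{3}{2} - \left(-1 + m\right) \left(-3 + 2 m\right)$)
$T{\left(r \right)} = - \frac{r}{3}$
$S{\left(32 \right)} + T{\left(-1 \right)} 17 = \left(- \frac{9}{2} - 2 \cdot 32^{2} + 5 \cdot 32\right) + \left(- \frac{1}{3}\right) \left(-1\right) 17 = \left(- \frac{9}{2} - 2048 + 160\right) + \frac{1}{3} \cdot 17 = \left(- \frac{9}{2} - 2048 + 160\right) + \frac{17}{3} = - \frac{3785}{2} + \frac{17}{3} = - \frac{11321}{6}$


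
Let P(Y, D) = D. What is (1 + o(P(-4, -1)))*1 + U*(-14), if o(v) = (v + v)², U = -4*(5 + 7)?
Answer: 677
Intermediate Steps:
U = -48 (U = -4*12 = -48)
o(v) = 4*v² (o(v) = (2*v)² = 4*v²)
(1 + o(P(-4, -1)))*1 + U*(-14) = (1 + 4*(-1)²)*1 - 48*(-14) = (1 + 4*1)*1 + 672 = (1 + 4)*1 + 672 = 5*1 + 672 = 5 + 672 = 677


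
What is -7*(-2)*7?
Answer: 98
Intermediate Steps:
-7*(-2)*7 = 14*7 = 98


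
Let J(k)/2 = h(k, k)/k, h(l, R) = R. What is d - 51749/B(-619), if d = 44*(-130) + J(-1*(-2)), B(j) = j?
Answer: -3487693/619 ≈ -5634.4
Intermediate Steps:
J(k) = 2 (J(k) = 2*(k/k) = 2*1 = 2)
d = -5718 (d = 44*(-130) + 2 = -5720 + 2 = -5718)
d - 51749/B(-619) = -5718 - 51749/(-619) = -5718 - 51749*(-1)/619 = -5718 - 1*(-51749/619) = -5718 + 51749/619 = -3487693/619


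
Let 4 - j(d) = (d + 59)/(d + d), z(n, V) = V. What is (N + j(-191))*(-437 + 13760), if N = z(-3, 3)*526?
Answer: 4024825008/191 ≈ 2.1072e+7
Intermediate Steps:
j(d) = 4 - (59 + d)/(2*d) (j(d) = 4 - (d + 59)/(d + d) = 4 - (59 + d)/(2*d))
N = 1578 (N = 3*526 = 1578)
(N + j(-191))*(-437 + 13760) = (1578 + (1/2)*(-59 + 7*(-191))/(-191))*(-437 + 13760) = (1578 + (1/2)*(-1/191)*(-59 - 1337))*13323 = (1578 + (1/2)*(-1/191)*(-1396))*13323 = (1578 + 698/191)*13323 = (302096/191)*13323 = 4024825008/191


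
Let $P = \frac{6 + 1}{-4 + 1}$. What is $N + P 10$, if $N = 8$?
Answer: $- \frac{46}{3} \approx -15.333$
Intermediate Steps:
$P = - \frac{7}{3}$ ($P = \frac{7}{-3} = 7 \left(- \frac{1}{3}\right) = - \frac{7}{3} \approx -2.3333$)
$N + P 10 = 8 - \frac{70}{3} = - \frac{46}{3}$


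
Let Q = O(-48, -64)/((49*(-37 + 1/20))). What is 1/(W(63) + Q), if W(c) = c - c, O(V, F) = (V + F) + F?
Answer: 36211/3520 ≈ 10.287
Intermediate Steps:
O(V, F) = V + 2*F (O(V, F) = (F + V) + F = V + 2*F)
W(c) = 0
Q = 3520/36211 (Q = (-48 + 2*(-64))/((49*(-37 + 1/20))) = (-48 - 128)/((49*(-37 + 1/20))) = -176/(49*(-739/20)) = -176/(-36211/20) = -176*(-20/36211) = 3520/36211 ≈ 0.097208)
1/(W(63) + Q) = 1/(0 + 3520/36211) = 1/(3520/36211) = 36211/3520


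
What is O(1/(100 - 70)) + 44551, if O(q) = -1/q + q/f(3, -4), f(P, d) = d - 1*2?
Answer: 8013779/180 ≈ 44521.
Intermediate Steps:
f(P, d) = -2 + d (f(P, d) = d - 2 = -2 + d)
O(q) = -1/q - q/6 (O(q) = -1/q + q/(-2 - 4) = -1/q + q/(-6) = -1/q + q*(-⅙) = -1/q - q/6)
O(1/(100 - 70)) + 44551 = (-1/(1/(100 - 70)) - 1/(6*(100 - 70))) + 44551 = (-1/(1/30) - ⅙/30) + 44551 = (-1/1/30 - ⅙*1/30) + 44551 = (-1*30 - 1/180) + 44551 = (-30 - 1/180) + 44551 = -5401/180 + 44551 = 8013779/180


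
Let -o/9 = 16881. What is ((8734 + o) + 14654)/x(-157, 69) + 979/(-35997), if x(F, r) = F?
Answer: 4626936674/5651529 ≈ 818.71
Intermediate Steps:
o = -151929 (o = -9*16881 = -151929)
((8734 + o) + 14654)/x(-157, 69) + 979/(-35997) = ((8734 - 151929) + 14654)/(-157) + 979/(-35997) = (-143195 + 14654)*(-1/157) + 979*(-1/35997) = -128541*(-1/157) - 979/35997 = 128541/157 - 979/35997 = 4626936674/5651529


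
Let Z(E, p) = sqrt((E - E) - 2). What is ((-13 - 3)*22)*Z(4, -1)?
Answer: -352*I*sqrt(2) ≈ -497.8*I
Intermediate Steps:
Z(E, p) = I*sqrt(2) (Z(E, p) = sqrt(0 - 2) = sqrt(-2) = I*sqrt(2))
((-13 - 3)*22)*Z(4, -1) = ((-13 - 3)*22)*(I*sqrt(2)) = (-16*22)*(I*sqrt(2)) = -352*I*sqrt(2)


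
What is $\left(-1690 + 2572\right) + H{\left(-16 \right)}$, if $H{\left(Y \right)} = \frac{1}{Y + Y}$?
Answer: $\frac{28223}{32} \approx 881.97$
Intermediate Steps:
$H{\left(Y \right)} = \frac{1}{2 Y}$
$\left(-1690 + 2572\right) + H{\left(-16 \right)} = \left(-1690 + 2572\right) + \frac{1}{2 \left(-16\right)} = 882 + \frac{1}{2} \left(- \frac{1}{16}\right) = 882 - \frac{1}{32} = \frac{28223}{32}$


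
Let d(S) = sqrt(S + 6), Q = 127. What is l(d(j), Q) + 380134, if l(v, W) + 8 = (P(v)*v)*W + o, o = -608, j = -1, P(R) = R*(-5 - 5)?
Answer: 373168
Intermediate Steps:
P(R) = -10*R (P(R) = R*(-10) = -10*R)
d(S) = sqrt(6 + S)
l(v, W) = -616 - 10*W*v**2 (l(v, W) = -8 + (((-10*v)*v)*W - 608) = -8 + ((-10*v**2)*W - 608) = -8 + (-10*W*v**2 - 608) = -8 + (-608 - 10*W*v**2) = -616 - 10*W*v**2)
l(d(j), Q) + 380134 = (-616 - 10*127*(sqrt(6 - 1))**2) + 380134 = (-616 - 10*127*(sqrt(5))**2) + 380134 = (-616 - 10*127*5) + 380134 = (-616 - 6350) + 380134 = -6966 + 380134 = 373168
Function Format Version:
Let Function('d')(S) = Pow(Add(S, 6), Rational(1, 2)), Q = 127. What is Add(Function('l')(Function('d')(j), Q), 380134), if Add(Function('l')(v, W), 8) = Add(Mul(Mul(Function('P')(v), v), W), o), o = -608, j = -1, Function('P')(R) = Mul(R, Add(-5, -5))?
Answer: 373168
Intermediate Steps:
Function('P')(R) = Mul(-10, R) (Function('P')(R) = Mul(R, -10) = Mul(-10, R))
Function('d')(S) = Pow(Add(6, S), Rational(1, 2))
Function('l')(v, W) = Add(-616, Mul(-10, W, Pow(v, 2))) (Function('l')(v, W) = Add(-8, Add(Mul(Mul(Mul(-10, v), v), W), -608)) = Add(-8, Add(Mul(Mul(-10, Pow(v, 2)), W), -608)) = Add(-8, Add(Mul(-10, W, Pow(v, 2)), -608)) = Add(-8, Add(-608, Mul(-10, W, Pow(v, 2)))) = Add(-616, Mul(-10, W, Pow(v, 2))))
Add(Function('l')(Function('d')(j), Q), 380134) = Add(Add(-616, Mul(-10, 127, Pow(Pow(Add(6, -1), Rational(1, 2)), 2))), 380134) = Add(Add(-616, Mul(-10, 127, Pow(Pow(5, Rational(1, 2)), 2))), 380134) = Add(Add(-616, Mul(-10, 127, 5)), 380134) = Add(Add(-616, -6350), 380134) = Add(-6966, 380134) = 373168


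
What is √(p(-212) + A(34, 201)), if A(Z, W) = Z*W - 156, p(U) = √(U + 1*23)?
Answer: √(6678 + 3*I*√21) ≈ 81.719 + 0.0841*I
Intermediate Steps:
p(U) = √(23 + U) (p(U) = √(U + 23) = √(23 + U))
A(Z, W) = -156 + W*Z (A(Z, W) = W*Z - 156 = -156 + W*Z)
√(p(-212) + A(34, 201)) = √(√(23 - 212) + (-156 + 201*34)) = √(√(-189) + (-156 + 6834)) = √(3*I*√21 + 6678) = √(6678 + 3*I*√21)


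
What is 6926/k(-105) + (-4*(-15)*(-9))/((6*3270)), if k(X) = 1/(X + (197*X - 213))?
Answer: -15855878805/109 ≈ -1.4547e+8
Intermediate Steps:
k(X) = 1/(-213 + 198*X) (k(X) = 1/(X + (-213 + 197*X)) = 1/(-213 + 198*X))
6926/k(-105) + (-4*(-15)*(-9))/((6*3270)) = 6926/((1/(3*(-71 + 66*(-105))))) + (-4*(-15)*(-9))/((6*3270)) = 6926/((1/(3*(-71 - 6930)))) + (60*(-9))/19620 = 6926/(((⅓)/(-7001))) - 540*1/19620 = 6926/(((⅓)*(-1/7001))) - 3/109 = 6926/(-1/21003) - 3/109 = 6926*(-21003) - 3/109 = -145466778 - 3/109 = -15855878805/109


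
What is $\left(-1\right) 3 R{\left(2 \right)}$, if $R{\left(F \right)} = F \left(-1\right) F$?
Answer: $12$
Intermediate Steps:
$R{\left(F \right)} = - F^{2}$ ($R{\left(F \right)} = - F F = - F^{2}$)
$\left(-1\right) 3 R{\left(2 \right)} = \left(-1\right) 3 \left(- 2^{2}\right) = - 3 \left(\left(-1\right) 4\right) = \left(-3\right) \left(-4\right) = 12$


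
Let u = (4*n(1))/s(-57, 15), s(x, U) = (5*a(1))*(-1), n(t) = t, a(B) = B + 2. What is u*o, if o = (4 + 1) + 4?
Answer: -12/5 ≈ -2.4000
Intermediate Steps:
a(B) = 2 + B
o = 9 (o = 5 + 4 = 9)
s(x, U) = -15 (s(x, U) = (5*(2 + 1))*(-1) = (5*3)*(-1) = 15*(-1) = -15)
u = -4/15 (u = (4*1)/(-15) = 4*(-1/15) = -4/15 ≈ -0.26667)
u*o = -4/15*9 = -12/5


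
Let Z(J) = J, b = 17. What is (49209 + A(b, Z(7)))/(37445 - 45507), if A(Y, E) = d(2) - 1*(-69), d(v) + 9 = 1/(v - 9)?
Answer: -172441/28217 ≈ -6.1112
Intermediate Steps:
d(v) = -9 + 1/(-9 + v) (d(v) = -9 + 1/(v - 9) = -9 + 1/(-9 + v))
A(Y, E) = 419/7 (A(Y, E) = (82 - 9*2)/(-9 + 2) - 1*(-69) = (82 - 18)/(-7) + 69 = -⅐*64 + 69 = -64/7 + 69 = 419/7)
(49209 + A(b, Z(7)))/(37445 - 45507) = (49209 + 419/7)/(37445 - 45507) = (344882/7)/(-8062) = (344882/7)*(-1/8062) = -172441/28217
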